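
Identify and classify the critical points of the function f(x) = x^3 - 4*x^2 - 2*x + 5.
f'(x) = 3*x^2 - 8*x - 2

Solve f'(x) = 0:
  3*x^2 - 8*x - 2 = 0 has no rational roots; quadratic formula: x = (8 ± √88)/6.
  ⇒ x = 4/3 - sqrt(22)/3 ≈ -0.2301, 4/3 + sqrt(22)/3 ≈ 2.8968

f''(x) = 6*x - 8
Second-derivative test at each critical point:
  f''(-0.2301) = -9.3808 < 0 → local maximum
  f''(2.8968) = 9.3808 > 0 → local minimum

Critical points: x = 4/3 - sqrt(22)/3 ≈ -0.2301 (local maximum); x = 4/3 + sqrt(22)/3 ≈ 2.8968 (local minimum)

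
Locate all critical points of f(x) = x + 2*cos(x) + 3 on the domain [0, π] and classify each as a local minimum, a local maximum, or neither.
f'(x) = 1 - 2*sin(x)

Solve f'(x) = 0 on [0, π]:
  f'(x) = 0 ⇔ sin(x) = 1/2, i.e. x = arcsin(1/2) + 2nπ or x = π − arcsin(1/2) + 2nπ; keep the solutions lying in [0, π].
  ⇒ x = pi/6 ≈ 0.5236, 5*pi/6 ≈ 2.6180

f''(x) = -2*cos(x)
Second-derivative test at each critical point:
  f''(0.5236) = -1.7321 < 0 → local maximum
  f''(2.6180) = 1.7321 > 0 → local minimum

Critical points: x = pi/6 ≈ 0.5236 (local maximum); x = 5*pi/6 ≈ 2.6180 (local minimum)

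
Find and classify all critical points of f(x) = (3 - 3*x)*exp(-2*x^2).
f'(x) = 3*(4*x*(x - 1) - 1)*exp(-2*x^2)

Solve f'(x) = 0:
  f'(x) = (12*x^2 - 12*x - 3)·exp(-2*x^2) and exp(-2*x^2) > 0 for every x, so f'(x) = 0 ⇔ 12*x^2 - 12*x - 3 = 0.
  Factor: 12*x^2 - 12*x - 3 = 3*(4*x^2 - 4*x - 1); 4*x^2 - 4*x - 1 = 0 has no rational roots; quadratic formula: x = (4 ± √32)/8.
  ⇒ x = 1/2 - sqrt(2)/2 ≈ -0.2071, 1/2 + sqrt(2)/2 ≈ 1.2071

f''(x) = 12*(4*x^2*(1 - x) + 3*x - 1)*exp(-2*x^2)
Second-derivative test at each critical point:
  f''(-0.2071) = -15.5754 < 0 → local maximum
  f''(1.2071) = 0.9206 > 0 → local minimum

Critical points: x = 1/2 - sqrt(2)/2 ≈ -0.2071 (local maximum); x = 1/2 + sqrt(2)/2 ≈ 1.2071 (local minimum)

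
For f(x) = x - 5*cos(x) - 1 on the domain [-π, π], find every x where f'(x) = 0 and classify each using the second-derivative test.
f'(x) = 5*sin(x) + 1

Solve f'(x) = 0 on [-π, π]:
  f'(x) = 0 ⇔ sin(x) = -1/5, i.e. x = arcsin(-1/5) + 2nπ or x = π − arcsin(-1/5) + 2nπ; keep the solutions lying in [-π, π].
  ⇒ x = -pi + asin(1/5) ≈ -2.9402, -asin(1/5) ≈ -0.2014

f''(x) = 5*cos(x)
Second-derivative test at each critical point:
  f''(-2.9402) = -4.8990 < 0 → local maximum
  f''(-0.2014) = 4.8990 > 0 → local minimum

Critical points: x = -pi + asin(1/5) ≈ -2.9402 (local maximum); x = -asin(1/5) ≈ -0.2014 (local minimum)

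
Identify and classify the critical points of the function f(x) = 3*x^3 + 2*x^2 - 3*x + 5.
f'(x) = 9*x^2 + 4*x - 3

Solve f'(x) = 0:
  9*x^2 + 4*x - 3 = 0 has no rational roots; quadratic formula: x = (-4 ± √124)/18.
  ⇒ x = -sqrt(31)/9 - 2/9 ≈ -0.8409, -2/9 + sqrt(31)/9 ≈ 0.3964

f''(x) = 18*x + 4
Second-derivative test at each critical point:
  f''(-0.8409) = -11.1355 < 0 → local maximum
  f''(0.3964) = 11.1355 > 0 → local minimum

Critical points: x = -sqrt(31)/9 - 2/9 ≈ -0.8409 (local maximum); x = -2/9 + sqrt(31)/9 ≈ 0.3964 (local minimum)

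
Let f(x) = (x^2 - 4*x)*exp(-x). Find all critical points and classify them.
f'(x) = (-x^2 + 6*x - 4)*exp(-x)

Solve f'(x) = 0:
  f'(x) = (-x^2 + 6*x - 4)·exp(-x) and exp(-x) > 0 for every x, so f'(x) = 0 ⇔ -x^2 + 6*x - 4 = 0.
  x^2 - 6*x + 4 = 0 has no rational roots; quadratic formula: x = (6 ± √20)/2.
  ⇒ x = 3 - sqrt(5) ≈ 0.7639, sqrt(5) + 3 ≈ 5.2361

f''(x) = (x^2 - 8*x + 10)*exp(-x)
Second-derivative test at each critical point:
  f''(0.7639) = 2.0833 > 0 → local minimum
  f''(5.2361) = -0.0238 < 0 → local maximum

Critical points: x = 3 - sqrt(5) ≈ 0.7639 (local minimum); x = sqrt(5) + 3 ≈ 5.2361 (local maximum)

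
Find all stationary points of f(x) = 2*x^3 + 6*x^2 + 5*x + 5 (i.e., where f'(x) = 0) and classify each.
f'(x) = 6*x^2 + 12*x + 5

Solve f'(x) = 0:
  6*x^2 + 12*x + 5 = 0 has no rational roots; quadratic formula: x = (-12 ± √24)/12.
  ⇒ x = -1 - sqrt(6)/6 ≈ -1.4082, -1 + sqrt(6)/6 ≈ -0.5918

f''(x) = 12*x + 12
Second-derivative test at each critical point:
  f''(-1.4082) = -4.8990 < 0 → local maximum
  f''(-0.5918) = 4.8990 > 0 → local minimum

Critical points: x = -1 - sqrt(6)/6 ≈ -1.4082 (local maximum); x = -1 + sqrt(6)/6 ≈ -0.5918 (local minimum)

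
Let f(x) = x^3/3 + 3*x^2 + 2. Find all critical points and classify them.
f'(x) = x*(x + 6)

Solve f'(x) = 0:
  Factor: x^2 + 6*x = x*(x + 6) = 0.
  ⇒ x = -6, 0

f''(x) = 2*x + 6
Second-derivative test at each critical point:
  f''(-6) = -6 < 0 → local maximum
  f''(0) = 6 > 0 → local minimum

Critical points: x = -6 (local maximum); x = 0 (local minimum)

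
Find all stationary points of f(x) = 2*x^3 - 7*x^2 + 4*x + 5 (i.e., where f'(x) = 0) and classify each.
f'(x) = 6*x^2 - 14*x + 4

Solve f'(x) = 0:
  Factor: 6*x^2 - 14*x + 4 = 2*(x - 2)*(3*x - 1) = 0.
  ⇒ x = 1/3, 2

f''(x) = 12*x - 14
Second-derivative test at each critical point:
  f''(1/3) = -10 < 0 → local maximum
  f''(2) = 10 > 0 → local minimum

Critical points: x = 1/3 (local maximum); x = 2 (local minimum)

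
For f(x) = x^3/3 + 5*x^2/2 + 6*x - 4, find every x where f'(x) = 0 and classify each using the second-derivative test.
f'(x) = x^2 + 5*x + 6

Solve f'(x) = 0:
  Factor: x^2 + 5*x + 6 = (x + 2)*(x + 3) = 0.
  ⇒ x = -3, -2

f''(x) = 2*x + 5
Second-derivative test at each critical point:
  f''(-3) = -1 < 0 → local maximum
  f''(-2) = 1 > 0 → local minimum

Critical points: x = -3 (local maximum); x = -2 (local minimum)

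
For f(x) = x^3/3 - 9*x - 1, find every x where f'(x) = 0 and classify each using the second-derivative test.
f'(x) = x^2 - 9

Solve f'(x) = 0:
  Factor: x^2 - 9 = (x - 3)*(x + 3) = 0.
  ⇒ x = -3, 3

f''(x) = 2*x
Second-derivative test at each critical point:
  f''(-3) = -6 < 0 → local maximum
  f''(3) = 6 > 0 → local minimum

Critical points: x = -3 (local maximum); x = 3 (local minimum)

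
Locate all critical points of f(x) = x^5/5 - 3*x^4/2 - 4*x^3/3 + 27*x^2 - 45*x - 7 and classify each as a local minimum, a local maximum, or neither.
f'(x) = x^4 - 6*x^3 - 4*x^2 + 54*x - 45

Solve f'(x) = 0:
  Factor: x^4 - 6*x^3 - 4*x^2 + 54*x - 45 = (x - 5)*(x - 3)*(x - 1)*(x + 3) = 0.
  ⇒ x = -3, 1, 3, 5

f''(x) = 4*x^3 - 18*x^2 - 8*x + 54
Second-derivative test at each critical point:
  f''(-3) = -192 < 0 → local maximum
  f''(1) = 32 > 0 → local minimum
  f''(3) = -24 < 0 → local maximum
  f''(5) = 64 > 0 → local minimum

Critical points: x = -3 (local maximum); x = 1 (local minimum); x = 3 (local maximum); x = 5 (local minimum)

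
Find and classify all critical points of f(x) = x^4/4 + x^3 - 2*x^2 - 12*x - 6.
f'(x) = x^3 + 3*x^2 - 4*x - 12

Solve f'(x) = 0:
  Factor: x^3 + 3*x^2 - 4*x - 12 = (x - 2)*(x + 2)*(x + 3) = 0.
  ⇒ x = -3, -2, 2

f''(x) = 3*x^2 + 6*x - 4
Second-derivative test at each critical point:
  f''(-3) = 5 > 0 → local minimum
  f''(-2) = -4 < 0 → local maximum
  f''(2) = 20 > 0 → local minimum

Critical points: x = -3 (local minimum); x = -2 (local maximum); x = 2 (local minimum)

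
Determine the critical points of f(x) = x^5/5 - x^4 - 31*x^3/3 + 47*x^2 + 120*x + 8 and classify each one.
f'(x) = x^4 - 4*x^3 - 31*x^2 + 94*x + 120

Solve f'(x) = 0:
  Factor: x^4 - 4*x^3 - 31*x^2 + 94*x + 120 = (x - 6)*(x - 4)*(x + 1)*(x + 5) = 0.
  ⇒ x = -5, -1, 4, 6

f''(x) = 4*x^3 - 12*x^2 - 62*x + 94
Second-derivative test at each critical point:
  f''(-5) = -396 < 0 → local maximum
  f''(-1) = 140 > 0 → local minimum
  f''(4) = -90 < 0 → local maximum
  f''(6) = 154 > 0 → local minimum

Critical points: x = -5 (local maximum); x = -1 (local minimum); x = 4 (local maximum); x = 6 (local minimum)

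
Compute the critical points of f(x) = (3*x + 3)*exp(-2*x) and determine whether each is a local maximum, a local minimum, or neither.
f'(x) = 3*(-2*x - 1)*exp(-2*x)

Solve f'(x) = 0:
  f'(x) = (-6*x - 3)·exp(-2*x) and exp(-2*x) > 0 for every x, so f'(x) = 0 ⇔ -6*x - 3 = 0.
  Factor: -6*x - 3 = -3*(2*x + 1) = 0.
  ⇒ x = -1/2

f''(x) = 12*x*exp(-2*x)
Second-derivative test at each critical point:
  f''(-1/2) = -16.3097 < 0 → local maximum

Critical points: x = -1/2 (local maximum)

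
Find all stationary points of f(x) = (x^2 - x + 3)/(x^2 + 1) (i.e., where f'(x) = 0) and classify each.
f'(x) = (x^2 - 4*x - 1)/(x^4 + 2*x^2 + 1)

Solve f'(x) = 0:
  f'(x) = (x^2 - 4*x - 1)/(x^2 + 1)^2; the denominator is positive wherever f is defined, so f'(x) = 0 ⇔ x^2 - 4*x - 1 = 0.
  x^2 - 4*x - 1 = 0 has no rational roots; quadratic formula: x = (4 ± √20)/2.
  ⇒ x = 2 - sqrt(5) ≈ -0.2361, 2 + sqrt(5) ≈ 4.2361

f''(x) = 2*(-x^3 + 6*x^2 + 3*x - 2)/(x^6 + 3*x^4 + 3*x^2 + 1)
Second-derivative test at each critical point:
  f''(-0.2361) = -4.0125 < 0 → local maximum
  f''(4.2361) = 0.0125 > 0 → local minimum

Critical points: x = 2 - sqrt(5) ≈ -0.2361 (local maximum); x = 2 + sqrt(5) ≈ 4.2361 (local minimum)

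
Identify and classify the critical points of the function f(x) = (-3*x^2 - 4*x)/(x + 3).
f'(x) = 3*(-x^2 - 6*x - 4)/(x^2 + 6*x + 9)

Solve f'(x) = 0:
  f'(x) = -3*(x^2 + 6*x + 4)/(x + 3)^2; the denominator is positive wherever f is defined, so f'(x) = 0 ⇔ -3*x^2 - 18*x - 12 = 0.
  Factor: -3*x^2 - 18*x - 12 = -3*(x^2 + 6*x + 4); x^2 + 6*x + 4 = 0 has no rational roots; quadratic formula: x = (-6 ± √20)/2.
  ⇒ x = -3 - sqrt(5) ≈ -5.2361, -3 + sqrt(5) ≈ -0.7639

f''(x) = -30/(x^3 + 9*x^2 + 27*x + 27)
Second-derivative test at each critical point:
  f''(-5.2361) = 2.6833 > 0 → local minimum
  f''(-0.7639) = -2.6833 < 0 → local maximum

Critical points: x = -3 - sqrt(5) ≈ -5.2361 (local minimum); x = -3 + sqrt(5) ≈ -0.7639 (local maximum)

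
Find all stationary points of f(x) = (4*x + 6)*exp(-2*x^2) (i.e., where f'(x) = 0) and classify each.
f'(x) = 4*(-2*x*(2*x + 3) + 1)*exp(-2*x^2)

Solve f'(x) = 0:
  f'(x) = (-16*x^2 - 24*x + 4)·exp(-2*x^2) and exp(-2*x^2) > 0 for every x, so f'(x) = 0 ⇔ -16*x^2 - 24*x + 4 = 0.
  Factor: -16*x^2 - 24*x + 4 = -4*(4*x^2 + 6*x - 1); 4*x^2 + 6*x - 1 = 0 has no rational roots; quadratic formula: x = (-6 ± √52)/8.
  ⇒ x = -sqrt(13)/4 - 3/4 ≈ -1.6514, -3/4 + sqrt(13)/4 ≈ 0.1514

f''(x) = 8*(4*x^2*(2*x + 3) - 6*x - 3)*exp(-2*x^2)
Second-derivative test at each critical point:
  f''(-1.6514) = 0.1234 > 0 → local minimum
  f''(0.1514) = -27.5521 < 0 → local maximum

Critical points: x = -sqrt(13)/4 - 3/4 ≈ -1.6514 (local minimum); x = -3/4 + sqrt(13)/4 ≈ 0.1514 (local maximum)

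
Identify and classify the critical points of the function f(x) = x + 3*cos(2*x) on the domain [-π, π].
f'(x) = 1 - 6*sin(2*x)

Solve f'(x) = 0 on [-π, π]:
  f'(x) = 0 ⇔ sin(2*x) = 1/6, i.e. 2*x = arcsin(1/6) + 2nπ or 2*x = π − arcsin(1/6) + 2nπ; keep the solutions lying in [-π, π].
  ⇒ x = -pi + asin(1/6)/2 ≈ -3.0579, -pi/2 - asin(1/6)/2 ≈ -1.6545, asin(1/6)/2 ≈ 0.0837, -asin(1/6)/2 + pi/2 ≈ 1.4871

f''(x) = -12*cos(2*x)
Second-derivative test at each critical point:
  f''(-3.0579) = -11.8322 < 0 → local maximum
  f''(-1.6545) = 11.8322 > 0 → local minimum
  f''(0.0837) = -11.8322 < 0 → local maximum
  f''(1.4871) = 11.8322 > 0 → local minimum

Critical points: x = -pi + asin(1/6)/2 ≈ -3.0579 (local maximum); x = -pi/2 - asin(1/6)/2 ≈ -1.6545 (local minimum); x = asin(1/6)/2 ≈ 0.0837 (local maximum); x = -asin(1/6)/2 + pi/2 ≈ 1.4871 (local minimum)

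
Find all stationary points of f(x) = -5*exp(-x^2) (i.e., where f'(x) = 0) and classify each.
f'(x) = 10*x*exp(-x^2)

Solve f'(x) = 0:
  f'(x) = (10*x)·exp(-x^2) and exp(-x^2) > 0 for every x, so f'(x) = 0 ⇔ 10*x = 0.
  10*x = 0.
  ⇒ x = 0

f''(x) = 10*(1 - 2*x^2)*exp(-x^2)
Second-derivative test at each critical point:
  f''(0) = 10 > 0 → local minimum

Critical points: x = 0 (local minimum)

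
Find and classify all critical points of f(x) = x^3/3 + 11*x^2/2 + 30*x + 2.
f'(x) = x^2 + 11*x + 30

Solve f'(x) = 0:
  Factor: x^2 + 11*x + 30 = (x + 5)*(x + 6) = 0.
  ⇒ x = -6, -5

f''(x) = 2*x + 11
Second-derivative test at each critical point:
  f''(-6) = -1 < 0 → local maximum
  f''(-5) = 1 > 0 → local minimum

Critical points: x = -6 (local maximum); x = -5 (local minimum)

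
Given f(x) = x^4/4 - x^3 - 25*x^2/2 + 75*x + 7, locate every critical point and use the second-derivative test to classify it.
f'(x) = x^3 - 3*x^2 - 25*x + 75

Solve f'(x) = 0:
  Factor: x^3 - 3*x^2 - 25*x + 75 = (x - 5)*(x - 3)*(x + 5) = 0.
  ⇒ x = -5, 3, 5

f''(x) = 3*x^2 - 6*x - 25
Second-derivative test at each critical point:
  f''(-5) = 80 > 0 → local minimum
  f''(3) = -16 < 0 → local maximum
  f''(5) = 20 > 0 → local minimum

Critical points: x = -5 (local minimum); x = 3 (local maximum); x = 5 (local minimum)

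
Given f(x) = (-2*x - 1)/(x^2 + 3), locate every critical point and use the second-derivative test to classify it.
f'(x) = 2*(x^2 + x - 3)/(x^4 + 6*x^2 + 9)

Solve f'(x) = 0:
  f'(x) = 2*(x^2 + x - 3)/(x^2 + 3)^2; the denominator is positive wherever f is defined, so f'(x) = 0 ⇔ 2*x^2 + 2*x - 6 = 0.
  Factor: 2*x^2 + 2*x - 6 = 2*(x^2 + x - 3); x^2 + x - 3 = 0 has no rational roots; quadratic formula: x = (-1 ± √13)/2.
  ⇒ x = -sqrt(13)/2 - 1/2 ≈ -2.3028, -1/2 + sqrt(13)/2 ≈ 1.3028

f''(x) = 2*(-4*x^2*(2*x + 1) + (6*x + 1)*(x^2 + 3))/(x^2 + 3)^3
Second-derivative test at each critical point:
  f''(-2.3028) = -0.1046 < 0 → local maximum
  f''(1.3028) = 0.3268 > 0 → local minimum

Critical points: x = -sqrt(13)/2 - 1/2 ≈ -2.3028 (local maximum); x = -1/2 + sqrt(13)/2 ≈ 1.3028 (local minimum)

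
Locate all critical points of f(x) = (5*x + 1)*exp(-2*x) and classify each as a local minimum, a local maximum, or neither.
f'(x) = (3 - 10*x)*exp(-2*x)

Solve f'(x) = 0:
  f'(x) = (3 - 10*x)·exp(-2*x) and exp(-2*x) > 0 for every x, so f'(x) = 0 ⇔ 3 - 10*x = 0.
  3 - 10*x = 0.
  ⇒ x = 3/10

f''(x) = 4*(5*x - 4)*exp(-2*x)
Second-derivative test at each critical point:
  f''(3/10) = -5.4881 < 0 → local maximum

Critical points: x = 3/10 (local maximum)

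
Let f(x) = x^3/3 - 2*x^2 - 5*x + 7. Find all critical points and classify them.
f'(x) = x^2 - 4*x - 5

Solve f'(x) = 0:
  Factor: x^2 - 4*x - 5 = (x - 5)*(x + 1) = 0.
  ⇒ x = -1, 5

f''(x) = 2*x - 4
Second-derivative test at each critical point:
  f''(-1) = -6 < 0 → local maximum
  f''(5) = 6 > 0 → local minimum

Critical points: x = -1 (local maximum); x = 5 (local minimum)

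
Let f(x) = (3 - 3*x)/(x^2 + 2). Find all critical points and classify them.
f'(x) = 3*(-x^2 + 2*x*(x - 1) - 2)/(x^2 + 2)^2

Solve f'(x) = 0:
  f'(x) = 3*(x^2 - 2*x - 2)/(x^2 + 2)^2; the denominator is positive wherever f is defined, so f'(x) = 0 ⇔ 3*x^2 - 6*x - 6 = 0.
  Factor: 3*x^2 - 6*x - 6 = 3*(x^2 - 2*x - 2); x^2 - 2*x - 2 = 0 has no rational roots; quadratic formula: x = (2 ± √12)/2.
  ⇒ x = 1 - sqrt(3) ≈ -0.7321, 1 + sqrt(3) ≈ 2.7321

f''(x) = 6*(4*x^2*(1 - x) + (3*x - 1)*(x^2 + 2))/(x^2 + 2)^3
Second-derivative test at each critical point:
  f''(-0.7321) = -1.6160 < 0 → local maximum
  f''(2.7321) = 0.1160 > 0 → local minimum

Critical points: x = 1 - sqrt(3) ≈ -0.7321 (local maximum); x = 1 + sqrt(3) ≈ 2.7321 (local minimum)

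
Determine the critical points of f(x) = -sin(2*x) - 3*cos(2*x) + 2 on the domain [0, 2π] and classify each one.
f'(x) = 6*sin(2*x) - 2*cos(2*x)

Solve f'(x) = 0 on [0, 2π]:
  f'(x) = 0 ⇔ -cos(2*x) = -3*sin(2*x) ⇔ tan(2*x) = 1/3, i.e. 2*x = arctan(1/3) + nπ; keep the solutions lying in [0, 2π].
  ⇒ x = atan(1/3)/2 ≈ 0.1609, atan(1/3)/2 + pi/2 ≈ 1.7317, atan(1/3)/2 + pi ≈ 3.3025, atan(1/3)/2 + 3*pi/2 ≈ 4.8733

f''(x) = 4*sin(2*x) + 12*cos(2*x)
Second-derivative test at each critical point:
  f''(0.1609) = 12.6491 > 0 → local minimum
  f''(1.7317) = -12.6491 < 0 → local maximum
  f''(3.3025) = 12.6491 > 0 → local minimum
  f''(4.8733) = -12.6491 < 0 → local maximum

Critical points: x = atan(1/3)/2 ≈ 0.1609 (local minimum); x = atan(1/3)/2 + pi/2 ≈ 1.7317 (local maximum); x = atan(1/3)/2 + pi ≈ 3.3025 (local minimum); x = atan(1/3)/2 + 3*pi/2 ≈ 4.8733 (local maximum)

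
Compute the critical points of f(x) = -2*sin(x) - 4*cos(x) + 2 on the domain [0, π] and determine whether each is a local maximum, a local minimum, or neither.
f'(x) = 4*sin(x) - 2*cos(x)

Solve f'(x) = 0 on [0, π]:
  f'(x) = 0 ⇔ -2*cos(x) = -4*sin(x) ⇔ tan(x) = 1/2, i.e. x = arctan(1/2) + nπ; keep the solutions lying in [0, π].
  ⇒ x = atan(1/2) ≈ 0.4636

f''(x) = 2*sin(x) + 4*cos(x)
Second-derivative test at each critical point:
  f''(0.4636) = 4.4721 > 0 → local minimum

Critical points: x = atan(1/2) ≈ 0.4636 (local minimum)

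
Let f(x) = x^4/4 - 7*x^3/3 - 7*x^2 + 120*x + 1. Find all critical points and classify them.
f'(x) = x^3 - 7*x^2 - 14*x + 120

Solve f'(x) = 0:
  Factor: x^3 - 7*x^2 - 14*x + 120 = (x - 6)*(x - 5)*(x + 4) = 0.
  ⇒ x = -4, 5, 6

f''(x) = 3*x^2 - 14*x - 14
Second-derivative test at each critical point:
  f''(-4) = 90 > 0 → local minimum
  f''(5) = -9 < 0 → local maximum
  f''(6) = 10 > 0 → local minimum

Critical points: x = -4 (local minimum); x = 5 (local maximum); x = 6 (local minimum)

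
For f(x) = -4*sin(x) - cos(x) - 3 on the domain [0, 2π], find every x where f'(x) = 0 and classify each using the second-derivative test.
f'(x) = sin(x) - 4*cos(x)

Solve f'(x) = 0 on [0, 2π]:
  f'(x) = 0 ⇔ -4*cos(x) = -sin(x) ⇔ tan(x) = 4, i.e. x = arctan(4) + nπ; keep the solutions lying in [0, 2π].
  ⇒ x = atan(4) ≈ 1.3258, atan(4) + pi ≈ 4.4674

f''(x) = 4*sin(x) + cos(x)
Second-derivative test at each critical point:
  f''(1.3258) = 4.1231 > 0 → local minimum
  f''(4.4674) = -4.1231 < 0 → local maximum

Critical points: x = atan(4) ≈ 1.3258 (local minimum); x = atan(4) + pi ≈ 4.4674 (local maximum)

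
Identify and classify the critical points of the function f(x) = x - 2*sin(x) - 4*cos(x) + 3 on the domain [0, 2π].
f'(x) = 4*sin(x) - 2*cos(x) + 1

Solve f'(x) = 0 on [0, 2π]:
  f'(x) = 0 ⇔ 4*sin(x) - 2*cos(x) = -1. Write the left side as R·cos(x + φ) with R = √((-2)² + (-4)²) = 2*sqrt(5), cos φ = -sqrt(5)/5, sin φ = -2*sqrt(5)/5; then cos(x + φ) = -sqrt(5)/10. Solve for x and keep the solutions lying in [0, 2π].
  ⇒ x = atan((-2 + sqrt(19))/(1 + 2*sqrt(19))) ≈ 0.2381, atan((-sqrt(19) - 2)/(1 - 2*sqrt(19))) + pi ≈ 3.8308

f''(x) = 2*sin(x) + 4*cos(x)
Second-derivative test at each critical point:
  f''(0.2381) = 4.3589 > 0 → local minimum
  f''(3.8308) = -4.3589 < 0 → local maximum

Critical points: x = atan((-2 + sqrt(19))/(1 + 2*sqrt(19))) ≈ 0.2381 (local minimum); x = atan((-sqrt(19) - 2)/(1 - 2*sqrt(19))) + pi ≈ 3.8308 (local maximum)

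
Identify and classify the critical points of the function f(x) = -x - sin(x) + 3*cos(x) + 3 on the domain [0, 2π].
f'(x) = -3*sin(x) - cos(x) - 1

Solve f'(x) = 0 on [0, 2π]:
  f'(x) = 0 ⇔ -3*sin(x) - cos(x) = 1. Write the left side as R·cos(x + φ) with R = √((-1)² + 3²) = sqrt(10), cos φ = -sqrt(10)/10, sin φ = 3*sqrt(10)/10; then cos(x + φ) = sqrt(10)/10. Solve for x and keep the solutions lying in [0, 2π].
  ⇒ x = pi ≈ 3.1416, -atan(3/4) + 2*pi ≈ 5.6397

f''(x) = sin(x) - 3*cos(x)
Second-derivative test at each critical point:
  f''(3.1416) = 3 > 0 → local minimum
  f''(5.6397) = -3 < 0 → local maximum

Critical points: x = pi ≈ 3.1416 (local minimum); x = -atan(3/4) + 2*pi ≈ 5.6397 (local maximum)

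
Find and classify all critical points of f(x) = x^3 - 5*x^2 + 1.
f'(x) = x*(3*x - 10)

Solve f'(x) = 0:
  Factor: 3*x^2 - 10*x = x*(3*x - 10) = 0.
  ⇒ x = 0, 10/3

f''(x) = 6*x - 10
Second-derivative test at each critical point:
  f''(0) = -10 < 0 → local maximum
  f''(10/3) = 10 > 0 → local minimum

Critical points: x = 0 (local maximum); x = 10/3 (local minimum)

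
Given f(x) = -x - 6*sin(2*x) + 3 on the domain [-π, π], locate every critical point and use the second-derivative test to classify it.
f'(x) = 24*sin(x)^2 - 13

Solve f'(x) = 0 on [-π, π]:
  f'(x) = 0 ⇔ cos(2*x) = -1/12, i.e. 2*x = ±arccos(-1/12) + 2nπ; keep the solutions lying in [-π, π].
  ⇒ x = -pi + acos(-1/12)/2 ≈ -2.3145, -acos(-1/12)/2 ≈ -0.8271, acos(-1/12)/2 ≈ 0.8271, pi - acos(-1/12)/2 ≈ 2.3145

f''(x) = 24*sin(2*x)
Second-derivative test at each critical point:
  f''(-2.3145) = 23.9165 > 0 → local minimum
  f''(-0.8271) = -23.9165 < 0 → local maximum
  f''(0.8271) = 23.9165 > 0 → local minimum
  f''(2.3145) = -23.9165 < 0 → local maximum

Critical points: x = -pi + acos(-1/12)/2 ≈ -2.3145 (local minimum); x = -acos(-1/12)/2 ≈ -0.8271 (local maximum); x = acos(-1/12)/2 ≈ 0.8271 (local minimum); x = pi - acos(-1/12)/2 ≈ 2.3145 (local maximum)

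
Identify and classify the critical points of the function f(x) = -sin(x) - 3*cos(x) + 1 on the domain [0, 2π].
f'(x) = 3*sin(x) - cos(x)

Solve f'(x) = 0 on [0, 2π]:
  f'(x) = 0 ⇔ -cos(x) = -3*sin(x) ⇔ tan(x) = 1/3, i.e. x = arctan(1/3) + nπ; keep the solutions lying in [0, 2π].
  ⇒ x = atan(1/3) ≈ 0.3218, atan(1/3) + pi ≈ 3.4633

f''(x) = sin(x) + 3*cos(x)
Second-derivative test at each critical point:
  f''(0.3218) = 3.1623 > 0 → local minimum
  f''(3.4633) = -3.1623 < 0 → local maximum

Critical points: x = atan(1/3) ≈ 0.3218 (local minimum); x = atan(1/3) + pi ≈ 3.4633 (local maximum)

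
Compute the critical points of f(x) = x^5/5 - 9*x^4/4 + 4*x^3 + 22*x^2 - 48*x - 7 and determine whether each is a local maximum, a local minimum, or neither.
f'(x) = x^4 - 9*x^3 + 12*x^2 + 44*x - 48

Solve f'(x) = 0:
  Factor: x^4 - 9*x^3 + 12*x^2 + 44*x - 48 = (x - 6)*(x - 4)*(x - 1)*(x + 2) = 0.
  ⇒ x = -2, 1, 4, 6

f''(x) = 4*x^3 - 27*x^2 + 24*x + 44
Second-derivative test at each critical point:
  f''(-2) = -144 < 0 → local maximum
  f''(1) = 45 > 0 → local minimum
  f''(4) = -36 < 0 → local maximum
  f''(6) = 80 > 0 → local minimum

Critical points: x = -2 (local maximum); x = 1 (local minimum); x = 4 (local maximum); x = 6 (local minimum)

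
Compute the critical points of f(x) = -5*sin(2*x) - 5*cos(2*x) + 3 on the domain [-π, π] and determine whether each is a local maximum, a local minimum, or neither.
f'(x) = -10*sqrt(2)*cos(2*x + pi/4)

Solve f'(x) = 0 on [-π, π]:
  f'(x) = 0 ⇔ -5*cos(2*x) = -5*sin(2*x) ⇔ tan(2*x) = 1, i.e. 2*x = arctan(1) + nπ; keep the solutions lying in [-π, π].
  ⇒ x = -7*pi/8 ≈ -2.7489, -3*pi/8 ≈ -1.1781, pi/8 ≈ 0.3927, 5*pi/8 ≈ 1.9635

f''(x) = 20*sqrt(2)*sin(2*x + pi/4)
Second-derivative test at each critical point:
  f''(-2.7489) = 28.2843 > 0 → local minimum
  f''(-1.1781) = -28.2843 < 0 → local maximum
  f''(0.3927) = 28.2843 > 0 → local minimum
  f''(1.9635) = -28.2843 < 0 → local maximum

Critical points: x = -7*pi/8 ≈ -2.7489 (local minimum); x = -3*pi/8 ≈ -1.1781 (local maximum); x = pi/8 ≈ 0.3927 (local minimum); x = 5*pi/8 ≈ 1.9635 (local maximum)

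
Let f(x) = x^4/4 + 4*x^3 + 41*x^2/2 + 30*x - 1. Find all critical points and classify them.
f'(x) = x^3 + 12*x^2 + 41*x + 30

Solve f'(x) = 0:
  Factor: x^3 + 12*x^2 + 41*x + 30 = (x + 1)*(x + 5)*(x + 6) = 0.
  ⇒ x = -6, -5, -1

f''(x) = 3*x^2 + 24*x + 41
Second-derivative test at each critical point:
  f''(-6) = 5 > 0 → local minimum
  f''(-5) = -4 < 0 → local maximum
  f''(-1) = 20 > 0 → local minimum

Critical points: x = -6 (local minimum); x = -5 (local maximum); x = -1 (local minimum)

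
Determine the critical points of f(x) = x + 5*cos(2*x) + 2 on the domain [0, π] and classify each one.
f'(x) = 1 - 10*sin(2*x)

Solve f'(x) = 0 on [0, π]:
  f'(x) = 0 ⇔ sin(2*x) = 1/10, i.e. 2*x = arcsin(1/10) + 2nπ or 2*x = π − arcsin(1/10) + 2nπ; keep the solutions lying in [0, π].
  ⇒ x = asin(1/10)/2 ≈ 0.0501, -asin(1/10)/2 + pi/2 ≈ 1.5207

f''(x) = -20*cos(2*x)
Second-derivative test at each critical point:
  f''(0.0501) = -19.8997 < 0 → local maximum
  f''(1.5207) = 19.8997 > 0 → local minimum

Critical points: x = asin(1/10)/2 ≈ 0.0501 (local maximum); x = -asin(1/10)/2 + pi/2 ≈ 1.5207 (local minimum)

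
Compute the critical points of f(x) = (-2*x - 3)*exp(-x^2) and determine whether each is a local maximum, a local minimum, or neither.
f'(x) = 2*(x*(2*x + 3) - 1)*exp(-x^2)

Solve f'(x) = 0:
  f'(x) = (4*x^2 + 6*x - 2)·exp(-x^2) and exp(-x^2) > 0 for every x, so f'(x) = 0 ⇔ 4*x^2 + 6*x - 2 = 0.
  Factor: 4*x^2 + 6*x - 2 = 2*(2*x^2 + 3*x - 1); 2*x^2 + 3*x - 1 = 0 has no rational roots; quadratic formula: x = (-3 ± √17)/4.
  ⇒ x = -sqrt(17)/4 - 3/4 ≈ -1.7808, -3/4 + sqrt(17)/4 ≈ 0.2808

f''(x) = 2*(-4*x^3 - 6*x^2 + 6*x + 3)*exp(-x^2)
Second-derivative test at each critical point:
  f''(-1.7808) = -0.3460 < 0 → local maximum
  f''(0.2808) = 7.6211 > 0 → local minimum

Critical points: x = -sqrt(17)/4 - 3/4 ≈ -1.7808 (local maximum); x = -3/4 + sqrt(17)/4 ≈ 0.2808 (local minimum)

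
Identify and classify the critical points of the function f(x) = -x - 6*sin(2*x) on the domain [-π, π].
f'(x) = 24*sin(x)^2 - 13

Solve f'(x) = 0 on [-π, π]:
  f'(x) = 0 ⇔ cos(2*x) = -1/12, i.e. 2*x = ±arccos(-1/12) + 2nπ; keep the solutions lying in [-π, π].
  ⇒ x = -pi + acos(-1/12)/2 ≈ -2.3145, -acos(-1/12)/2 ≈ -0.8271, acos(-1/12)/2 ≈ 0.8271, pi - acos(-1/12)/2 ≈ 2.3145

f''(x) = 24*sin(2*x)
Second-derivative test at each critical point:
  f''(-2.3145) = 23.9165 > 0 → local minimum
  f''(-0.8271) = -23.9165 < 0 → local maximum
  f''(0.8271) = 23.9165 > 0 → local minimum
  f''(2.3145) = -23.9165 < 0 → local maximum

Critical points: x = -pi + acos(-1/12)/2 ≈ -2.3145 (local minimum); x = -acos(-1/12)/2 ≈ -0.8271 (local maximum); x = acos(-1/12)/2 ≈ 0.8271 (local minimum); x = pi - acos(-1/12)/2 ≈ 2.3145 (local maximum)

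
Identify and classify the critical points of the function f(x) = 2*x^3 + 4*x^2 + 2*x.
f'(x) = 6*x^2 + 8*x + 2

Solve f'(x) = 0:
  Factor: 6*x^2 + 8*x + 2 = 2*(x + 1)*(3*x + 1) = 0.
  ⇒ x = -1, -1/3

f''(x) = 12*x + 8
Second-derivative test at each critical point:
  f''(-1) = -4 < 0 → local maximum
  f''(-1/3) = 4 > 0 → local minimum

Critical points: x = -1 (local maximum); x = -1/3 (local minimum)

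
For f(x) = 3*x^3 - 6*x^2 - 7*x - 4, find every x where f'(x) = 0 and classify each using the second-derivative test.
f'(x) = 9*x^2 - 12*x - 7

Solve f'(x) = 0:
  9*x^2 - 12*x - 7 = 0 has no rational roots; quadratic formula: x = (12 ± √396)/18.
  ⇒ x = 2/3 - sqrt(11)/3 ≈ -0.4389, 2/3 + sqrt(11)/3 ≈ 1.7722

f''(x) = 18*x - 12
Second-derivative test at each critical point:
  f''(-0.4389) = -19.8997 < 0 → local maximum
  f''(1.7722) = 19.8997 > 0 → local minimum

Critical points: x = 2/3 - sqrt(11)/3 ≈ -0.4389 (local maximum); x = 2/3 + sqrt(11)/3 ≈ 1.7722 (local minimum)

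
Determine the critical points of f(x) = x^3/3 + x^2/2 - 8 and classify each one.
f'(x) = x*(x + 1)

Solve f'(x) = 0:
  Factor: x^2 + x = x*(x + 1) = 0.
  ⇒ x = -1, 0

f''(x) = 2*x + 1
Second-derivative test at each critical point:
  f''(-1) = -1 < 0 → local maximum
  f''(0) = 1 > 0 → local minimum

Critical points: x = -1 (local maximum); x = 0 (local minimum)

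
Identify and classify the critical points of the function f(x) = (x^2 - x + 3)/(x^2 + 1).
f'(x) = (x^2 - 4*x - 1)/(x^4 + 2*x^2 + 1)

Solve f'(x) = 0:
  f'(x) = (x^2 - 4*x - 1)/(x^2 + 1)^2; the denominator is positive wherever f is defined, so f'(x) = 0 ⇔ x^2 - 4*x - 1 = 0.
  x^2 - 4*x - 1 = 0 has no rational roots; quadratic formula: x = (4 ± √20)/2.
  ⇒ x = 2 - sqrt(5) ≈ -0.2361, 2 + sqrt(5) ≈ 4.2361

f''(x) = 2*(-x^3 + 6*x^2 + 3*x - 2)/(x^6 + 3*x^4 + 3*x^2 + 1)
Second-derivative test at each critical point:
  f''(-0.2361) = -4.0125 < 0 → local maximum
  f''(4.2361) = 0.0125 > 0 → local minimum

Critical points: x = 2 - sqrt(5) ≈ -0.2361 (local maximum); x = 2 + sqrt(5) ≈ 4.2361 (local minimum)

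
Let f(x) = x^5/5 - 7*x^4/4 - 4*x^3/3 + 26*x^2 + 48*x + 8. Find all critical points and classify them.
f'(x) = x^4 - 7*x^3 - 4*x^2 + 52*x + 48

Solve f'(x) = 0:
  Factor: x^4 - 7*x^3 - 4*x^2 + 52*x + 48 = (x - 6)*(x - 4)*(x + 1)*(x + 2) = 0.
  ⇒ x = -2, -1, 4, 6

f''(x) = 4*x^3 - 21*x^2 - 8*x + 52
Second-derivative test at each critical point:
  f''(-2) = -48 < 0 → local maximum
  f''(-1) = 35 > 0 → local minimum
  f''(4) = -60 < 0 → local maximum
  f''(6) = 112 > 0 → local minimum

Critical points: x = -2 (local maximum); x = -1 (local minimum); x = 4 (local maximum); x = 6 (local minimum)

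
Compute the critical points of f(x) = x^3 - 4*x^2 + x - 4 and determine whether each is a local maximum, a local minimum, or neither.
f'(x) = 3*x^2 - 8*x + 1

Solve f'(x) = 0:
  3*x^2 - 8*x + 1 = 0 has no rational roots; quadratic formula: x = (8 ± √52)/6.
  ⇒ x = 4/3 - sqrt(13)/3 ≈ 0.1315, sqrt(13)/3 + 4/3 ≈ 2.5352

f''(x) = 6*x - 8
Second-derivative test at each critical point:
  f''(0.1315) = -7.2111 < 0 → local maximum
  f''(2.5352) = 7.2111 > 0 → local minimum

Critical points: x = 4/3 - sqrt(13)/3 ≈ 0.1315 (local maximum); x = sqrt(13)/3 + 4/3 ≈ 2.5352 (local minimum)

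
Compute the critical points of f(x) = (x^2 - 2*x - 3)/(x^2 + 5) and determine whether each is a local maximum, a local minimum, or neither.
f'(x) = 2*(x^2 + 8*x - 5)/(x^4 + 10*x^2 + 25)

Solve f'(x) = 0:
  f'(x) = 2*(x^2 + 8*x - 5)/(x^2 + 5)^2; the denominator is positive wherever f is defined, so f'(x) = 0 ⇔ 2*x^2 + 16*x - 10 = 0.
  Factor: 2*x^2 + 16*x - 10 = 2*(x^2 + 8*x - 5); x^2 + 8*x - 5 = 0 has no rational roots; quadratic formula: x = (-8 ± √84)/2.
  ⇒ x = -sqrt(21) - 4 ≈ -8.5826, -4 + sqrt(21) ≈ 0.5826

f''(x) = 4*(-x^3 - 12*x^2 + 15*x + 20)/(x^6 + 15*x^4 + 75*x^2 + 125)
Second-derivative test at each critical point:
  f''(-8.5826) = -0.0030 < 0 → local maximum
  f''(0.5826) = 0.6430 > 0 → local minimum

Critical points: x = -sqrt(21) - 4 ≈ -8.5826 (local maximum); x = -4 + sqrt(21) ≈ 0.5826 (local minimum)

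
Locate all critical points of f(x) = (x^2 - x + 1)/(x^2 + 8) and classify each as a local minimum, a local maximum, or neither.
f'(x) = (x^2 + 14*x - 8)/(x^4 + 16*x^2 + 64)

Solve f'(x) = 0:
  f'(x) = (x^2 + 14*x - 8)/(x^2 + 8)^2; the denominator is positive wherever f is defined, so f'(x) = 0 ⇔ x^2 + 14*x - 8 = 0.
  x^2 + 14*x - 8 = 0 has no rational roots; quadratic formula: x = (-14 ± √228)/2.
  ⇒ x = -sqrt(57) - 7 ≈ -14.5498, -7 + sqrt(57) ≈ 0.5498

f''(x) = 2*(-x^3 - 21*x^2 + 24*x + 56)/(x^6 + 24*x^4 + 192*x^2 + 512)
Second-derivative test at each critical point:
  f''(-14.5498) = -3.128e-04 < 0 → local maximum
  f''(0.5498) = 0.2191 > 0 → local minimum

Critical points: x = -sqrt(57) - 7 ≈ -14.5498 (local maximum); x = -7 + sqrt(57) ≈ 0.5498 (local minimum)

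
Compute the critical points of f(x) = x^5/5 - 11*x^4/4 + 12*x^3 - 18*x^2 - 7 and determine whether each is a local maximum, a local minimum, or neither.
f'(x) = x*(x^3 - 11*x^2 + 36*x - 36)

Solve f'(x) = 0:
  Factor: x^4 - 11*x^3 + 36*x^2 - 36*x = x*(x - 6)*(x - 3)*(x - 2) = 0.
  ⇒ x = 0, 2, 3, 6

f''(x) = 4*x^3 - 33*x^2 + 72*x - 36
Second-derivative test at each critical point:
  f''(0) = -36 < 0 → local maximum
  f''(2) = 8 > 0 → local minimum
  f''(3) = -9 < 0 → local maximum
  f''(6) = 72 > 0 → local minimum

Critical points: x = 0 (local maximum); x = 2 (local minimum); x = 3 (local maximum); x = 6 (local minimum)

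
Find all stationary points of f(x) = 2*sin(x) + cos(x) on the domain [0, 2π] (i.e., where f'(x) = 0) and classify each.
f'(x) = -sin(x) + 2*cos(x)

Solve f'(x) = 0 on [0, 2π]:
  f'(x) = 0 ⇔ 2*cos(x) = sin(x) ⇔ tan(x) = 2, i.e. x = arctan(2) + nπ; keep the solutions lying in [0, 2π].
  ⇒ x = atan(2) ≈ 1.1071, atan(2) + pi ≈ 4.2487

f''(x) = -2*sin(x) - cos(x)
Second-derivative test at each critical point:
  f''(1.1071) = -2.2361 < 0 → local maximum
  f''(4.2487) = 2.2361 > 0 → local minimum

Critical points: x = atan(2) ≈ 1.1071 (local maximum); x = atan(2) + pi ≈ 4.2487 (local minimum)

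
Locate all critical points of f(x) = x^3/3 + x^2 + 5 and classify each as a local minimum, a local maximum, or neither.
f'(x) = x*(x + 2)

Solve f'(x) = 0:
  Factor: x^2 + 2*x = x*(x + 2) = 0.
  ⇒ x = -2, 0

f''(x) = 2*x + 2
Second-derivative test at each critical point:
  f''(-2) = -2 < 0 → local maximum
  f''(0) = 2 > 0 → local minimum

Critical points: x = -2 (local maximum); x = 0 (local minimum)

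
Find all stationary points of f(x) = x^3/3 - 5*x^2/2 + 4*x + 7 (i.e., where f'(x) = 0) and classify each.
f'(x) = x^2 - 5*x + 4

Solve f'(x) = 0:
  Factor: x^2 - 5*x + 4 = (x - 4)*(x - 1) = 0.
  ⇒ x = 1, 4

f''(x) = 2*x - 5
Second-derivative test at each critical point:
  f''(1) = -3 < 0 → local maximum
  f''(4) = 3 > 0 → local minimum

Critical points: x = 1 (local maximum); x = 4 (local minimum)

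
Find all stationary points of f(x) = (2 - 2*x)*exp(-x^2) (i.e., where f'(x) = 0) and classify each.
f'(x) = 2*(2*x*(x - 1) - 1)*exp(-x^2)

Solve f'(x) = 0:
  f'(x) = (4*x^2 - 4*x - 2)·exp(-x^2) and exp(-x^2) > 0 for every x, so f'(x) = 0 ⇔ 4*x^2 - 4*x - 2 = 0.
  Factor: 4*x^2 - 4*x - 2 = 2*(2*x^2 - 2*x - 1); 2*x^2 - 2*x - 1 = 0 has no rational roots; quadratic formula: x = (2 ± √12)/4.
  ⇒ x = 1/2 - sqrt(3)/2 ≈ -0.3660, 1/2 + sqrt(3)/2 ≈ 1.3660

f''(x) = 4*(2*x^2*(1 - x) + 3*x - 1)*exp(-x^2)
Second-derivative test at each critical point:
  f''(-0.3660) = -6.0595 < 0 → local maximum
  f''(1.3660) = 1.0721 > 0 → local minimum

Critical points: x = 1/2 - sqrt(3)/2 ≈ -0.3660 (local maximum); x = 1/2 + sqrt(3)/2 ≈ 1.3660 (local minimum)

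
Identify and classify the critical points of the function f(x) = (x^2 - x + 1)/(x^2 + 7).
f'(x) = (x^2 + 12*x - 7)/(x^4 + 14*x^2 + 49)

Solve f'(x) = 0:
  f'(x) = (x^2 + 12*x - 7)/(x^2 + 7)^2; the denominator is positive wherever f is defined, so f'(x) = 0 ⇔ x^2 + 12*x - 7 = 0.
  x^2 + 12*x - 7 = 0 has no rational roots; quadratic formula: x = (-12 ± √172)/2.
  ⇒ x = -sqrt(43) - 6 ≈ -12.5574, -6 + sqrt(43) ≈ 0.5574

f''(x) = 2*(-x^3 - 18*x^2 + 21*x + 42)/(x^6 + 21*x^4 + 147*x^2 + 343)
Second-derivative test at each critical point:
  f''(-12.5574) = -4.835e-04 < 0 → local maximum
  f''(0.5574) = 0.2454 > 0 → local minimum

Critical points: x = -sqrt(43) - 6 ≈ -12.5574 (local maximum); x = -6 + sqrt(43) ≈ 0.5574 (local minimum)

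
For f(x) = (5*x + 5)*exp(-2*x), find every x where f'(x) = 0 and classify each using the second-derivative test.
f'(x) = 5*(-2*x - 1)*exp(-2*x)

Solve f'(x) = 0:
  f'(x) = (-10*x - 5)·exp(-2*x) and exp(-2*x) > 0 for every x, so f'(x) = 0 ⇔ -10*x - 5 = 0.
  Factor: -10*x - 5 = -5*(2*x + 1) = 0.
  ⇒ x = -1/2

f''(x) = 20*x*exp(-2*x)
Second-derivative test at each critical point:
  f''(-1/2) = -27.1828 < 0 → local maximum

Critical points: x = -1/2 (local maximum)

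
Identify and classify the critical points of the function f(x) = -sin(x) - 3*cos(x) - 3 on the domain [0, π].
f'(x) = 3*sin(x) - cos(x)

Solve f'(x) = 0 on [0, π]:
  f'(x) = 0 ⇔ -cos(x) = -3*sin(x) ⇔ tan(x) = 1/3, i.e. x = arctan(1/3) + nπ; keep the solutions lying in [0, π].
  ⇒ x = atan(1/3) ≈ 0.3218

f''(x) = sin(x) + 3*cos(x)
Second-derivative test at each critical point:
  f''(0.3218) = 3.1623 > 0 → local minimum

Critical points: x = atan(1/3) ≈ 0.3218 (local minimum)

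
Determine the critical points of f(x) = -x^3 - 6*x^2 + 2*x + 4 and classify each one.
f'(x) = -3*x^2 - 12*x + 2

Solve f'(x) = 0:
  3*x^2 + 12*x - 2 = 0 has no rational roots; quadratic formula: x = (-12 ± √168)/6.
  ⇒ x = -sqrt(42)/3 - 2 ≈ -4.1602, -2 + sqrt(42)/3 ≈ 0.1602

f''(x) = -6*x - 12
Second-derivative test at each critical point:
  f''(-4.1602) = 12.9615 > 0 → local minimum
  f''(0.1602) = -12.9615 < 0 → local maximum

Critical points: x = -sqrt(42)/3 - 2 ≈ -4.1602 (local minimum); x = -2 + sqrt(42)/3 ≈ 0.1602 (local maximum)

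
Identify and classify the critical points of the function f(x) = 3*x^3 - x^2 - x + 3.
f'(x) = 9*x^2 - 2*x - 1

Solve f'(x) = 0:
  9*x^2 - 2*x - 1 = 0 has no rational roots; quadratic formula: x = (2 ± √40)/18.
  ⇒ x = 1/9 - sqrt(10)/9 ≈ -0.2403, 1/9 + sqrt(10)/9 ≈ 0.4625

f''(x) = 18*x - 2
Second-derivative test at each critical point:
  f''(-0.2403) = -6.3246 < 0 → local maximum
  f''(0.4625) = 6.3246 > 0 → local minimum

Critical points: x = 1/9 - sqrt(10)/9 ≈ -0.2403 (local maximum); x = 1/9 + sqrt(10)/9 ≈ 0.4625 (local minimum)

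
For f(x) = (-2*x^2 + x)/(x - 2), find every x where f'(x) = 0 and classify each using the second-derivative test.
f'(x) = 2*(-x^2 + 4*x - 1)/(x^2 - 4*x + 4)

Solve f'(x) = 0:
  f'(x) = -2*(x^2 - 4*x + 1)/(x - 2)^2; the denominator is positive wherever f is defined, so f'(x) = 0 ⇔ -2*x^2 + 8*x - 2 = 0.
  Factor: -2*x^2 + 8*x - 2 = -2*(x^2 - 4*x + 1); x^2 - 4*x + 1 = 0 has no rational roots; quadratic formula: x = (4 ± √12)/2.
  ⇒ x = 2 - sqrt(3) ≈ 0.2679, sqrt(3) + 2 ≈ 3.7321

f''(x) = -12/(x^3 - 6*x^2 + 12*x - 8)
Second-derivative test at each critical point:
  f''(0.2679) = 2.3094 > 0 → local minimum
  f''(3.7321) = -2.3094 < 0 → local maximum

Critical points: x = 2 - sqrt(3) ≈ 0.2679 (local minimum); x = sqrt(3) + 2 ≈ 3.7321 (local maximum)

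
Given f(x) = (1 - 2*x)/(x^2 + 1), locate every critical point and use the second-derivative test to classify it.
f'(x) = 2*(x^2 - x - 1)/(x^4 + 2*x^2 + 1)

Solve f'(x) = 0:
  f'(x) = 2*(x^2 - x - 1)/(x^2 + 1)^2; the denominator is positive wherever f is defined, so f'(x) = 0 ⇔ 2*x^2 - 2*x - 2 = 0.
  Factor: 2*x^2 - 2*x - 2 = 2*(x^2 - x - 1); x^2 - x - 1 = 0 has no rational roots; quadratic formula: x = (1 ± √5)/2.
  ⇒ x = 1/2 - sqrt(5)/2 ≈ -0.6180, 1/2 + sqrt(5)/2 ≈ 1.6180

f''(x) = 2*(4*x^2*(1 - 2*x) + (6*x - 1)*(x^2 + 1))/(x^2 + 1)^3
Second-derivative test at each critical point:
  f''(-0.6180) = -2.3416 < 0 → local maximum
  f''(1.6180) = 0.3416 > 0 → local minimum

Critical points: x = 1/2 - sqrt(5)/2 ≈ -0.6180 (local maximum); x = 1/2 + sqrt(5)/2 ≈ 1.6180 (local minimum)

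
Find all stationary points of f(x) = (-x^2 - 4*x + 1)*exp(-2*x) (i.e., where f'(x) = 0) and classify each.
f'(x) = 2*(x^2 + 3*x - 3)*exp(-2*x)

Solve f'(x) = 0:
  f'(x) = (2*x^2 + 6*x - 6)·exp(-2*x) and exp(-2*x) > 0 for every x, so f'(x) = 0 ⇔ 2*x^2 + 6*x - 6 = 0.
  Factor: 2*x^2 + 6*x - 6 = 2*(x^2 + 3*x - 3); x^2 + 3*x - 3 = 0 has no rational roots; quadratic formula: x = (-3 ± √21)/2.
  ⇒ x = -sqrt(21)/2 - 3/2 ≈ -3.7913, -3/2 + sqrt(21)/2 ≈ 0.7913

f''(x) = 2*(-2*x^2 - 4*x + 9)*exp(-2*x)
Second-derivative test at each critical point:
  f''(-3.7913) = -17997.4272 < 0 → local maximum
  f''(0.7913) = 1.8829 > 0 → local minimum

Critical points: x = -sqrt(21)/2 - 3/2 ≈ -3.7913 (local maximum); x = -3/2 + sqrt(21)/2 ≈ 0.7913 (local minimum)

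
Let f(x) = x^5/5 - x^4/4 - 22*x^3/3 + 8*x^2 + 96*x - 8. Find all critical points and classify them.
f'(x) = x^4 - x^3 - 22*x^2 + 16*x + 96

Solve f'(x) = 0:
  Factor: x^4 - x^3 - 22*x^2 + 16*x + 96 = (x - 4)*(x - 3)*(x + 2)*(x + 4) = 0.
  ⇒ x = -4, -2, 3, 4

f''(x) = 4*x^3 - 3*x^2 - 44*x + 16
Second-derivative test at each critical point:
  f''(-4) = -112 < 0 → local maximum
  f''(-2) = 60 > 0 → local minimum
  f''(3) = -35 < 0 → local maximum
  f''(4) = 48 > 0 → local minimum

Critical points: x = -4 (local maximum); x = -2 (local minimum); x = 3 (local maximum); x = 4 (local minimum)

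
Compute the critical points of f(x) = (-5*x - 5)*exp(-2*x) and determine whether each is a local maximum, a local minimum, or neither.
f'(x) = 5*(2*x + 1)*exp(-2*x)

Solve f'(x) = 0:
  f'(x) = (10*x + 5)·exp(-2*x) and exp(-2*x) > 0 for every x, so f'(x) = 0 ⇔ 10*x + 5 = 0.
  Factor: 10*x + 5 = 5*(2*x + 1) = 0.
  ⇒ x = -1/2

f''(x) = -20*x*exp(-2*x)
Second-derivative test at each critical point:
  f''(-1/2) = 27.1828 > 0 → local minimum

Critical points: x = -1/2 (local minimum)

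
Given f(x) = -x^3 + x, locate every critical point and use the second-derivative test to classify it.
f'(x) = 1 - 3*x^2

Solve f'(x) = 0:
  3*x^2 - 1 = 0 has no rational roots; quadratic formula: x = (0 ± √12)/6.
  ⇒ x = -sqrt(3)/3 ≈ -0.5774, sqrt(3)/3 ≈ 0.5774

f''(x) = -6*x
Second-derivative test at each critical point:
  f''(-0.5774) = 3.4641 > 0 → local minimum
  f''(0.5774) = -3.4641 < 0 → local maximum

Critical points: x = -sqrt(3)/3 ≈ -0.5774 (local minimum); x = sqrt(3)/3 ≈ 0.5774 (local maximum)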